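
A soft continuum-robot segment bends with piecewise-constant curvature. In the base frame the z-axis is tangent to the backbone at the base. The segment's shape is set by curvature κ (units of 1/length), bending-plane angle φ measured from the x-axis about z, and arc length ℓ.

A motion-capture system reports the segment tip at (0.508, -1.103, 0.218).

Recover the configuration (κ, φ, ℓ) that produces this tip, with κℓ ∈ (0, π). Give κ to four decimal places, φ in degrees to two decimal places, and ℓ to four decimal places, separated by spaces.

ρ = √(x²+y²) = √(0.508² + -1.103²) = 1.21436
φ = atan2(y, x) mod 360° = atan2(-1.103, 0.508) = 294.7290°
|p|² = ρ² + z² = 1.21436² + 0.218² = 1.52220
κ = 2ρ / |p|² = 2×1.21436 / 1.52220 = 1.59554
θ = 2·atan2(ρ, z) = 2·atan2(1.21436, 0.218) = 2.78634 rad
ℓ = θ/κ = 2.78634/1.59554 = 1.74633

1.5955 294.73 1.7463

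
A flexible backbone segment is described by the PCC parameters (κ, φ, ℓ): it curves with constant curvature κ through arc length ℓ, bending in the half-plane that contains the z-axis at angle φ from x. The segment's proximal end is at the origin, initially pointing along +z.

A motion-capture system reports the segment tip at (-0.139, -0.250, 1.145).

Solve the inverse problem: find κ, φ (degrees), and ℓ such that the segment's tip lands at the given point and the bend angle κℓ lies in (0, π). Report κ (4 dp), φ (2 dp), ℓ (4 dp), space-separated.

ρ = √(x²+y²) = √(-0.139² + -0.250²) = 0.28604
φ = atan2(y, x) mod 360° = atan2(-0.250, -0.139) = 240.9259°
|p|² = ρ² + z² = 0.28604² + 1.145² = 1.39285
κ = 2ρ / |p|² = 2×0.28604 / 1.39285 = 0.41073
θ = 2·atan2(ρ, z) = 2·atan2(0.28604, 1.145) = 0.48962 rad
ℓ = θ/κ = 0.48962/0.41073 = 1.19206

0.4107 240.93 1.1921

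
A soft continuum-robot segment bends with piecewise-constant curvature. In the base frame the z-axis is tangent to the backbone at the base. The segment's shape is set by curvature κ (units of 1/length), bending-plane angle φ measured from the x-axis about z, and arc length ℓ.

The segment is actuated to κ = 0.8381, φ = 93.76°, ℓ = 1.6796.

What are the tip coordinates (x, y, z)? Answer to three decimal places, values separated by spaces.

-0.066 0.997 1.177

θ = κ·ℓ = 0.8381 × 1.6796 = 1.40767 rad
ρ = (1 − cos θ)/κ = (1 − 0.16240)/0.8381 = 0.99940
z = sin θ / κ = 0.98672/0.8381 = 1.17734
x = ρ cos φ = 0.99940 × cos(93.76°) = -0.06554
y = ρ sin φ = 0.99940 × sin(93.76°) = 0.99725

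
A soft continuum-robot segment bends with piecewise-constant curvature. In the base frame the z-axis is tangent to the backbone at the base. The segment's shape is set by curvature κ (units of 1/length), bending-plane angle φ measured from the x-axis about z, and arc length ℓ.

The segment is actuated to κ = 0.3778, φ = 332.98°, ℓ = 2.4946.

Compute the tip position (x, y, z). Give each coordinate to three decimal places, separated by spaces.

0.972 -0.496 2.141

θ = κ·ℓ = 0.3778 × 2.4946 = 0.94246 rad
ρ = (1 − cos θ)/κ = (1 − 0.58780)/0.3778 = 1.09105
z = sin θ / κ = 0.80901/0.3778 = 2.14136
x = ρ cos φ = 1.09105 × cos(332.98°) = 0.97196
y = ρ sin φ = 1.09105 × sin(332.98°) = -0.49567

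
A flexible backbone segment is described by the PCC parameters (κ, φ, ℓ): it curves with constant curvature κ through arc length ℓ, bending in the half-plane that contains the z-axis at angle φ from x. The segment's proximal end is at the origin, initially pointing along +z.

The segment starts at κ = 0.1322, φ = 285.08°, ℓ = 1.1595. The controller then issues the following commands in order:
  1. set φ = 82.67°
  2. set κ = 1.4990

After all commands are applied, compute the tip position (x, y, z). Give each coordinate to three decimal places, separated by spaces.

0.099 0.772 0.658

initial: κ=0.1322, φ=285.08°, ℓ=1.1595
cmd 1: set φ=82.67° → (κ,φ,ℓ)=(0.1322,82.67°,1.1595) → tip=(0.0113,0.0880,1.1550)
cmd 2: set κ=1.4990 → (κ,φ,ℓ)=(1.4990,82.67°,1.1595) → tip=(0.0993,0.7718,0.6578)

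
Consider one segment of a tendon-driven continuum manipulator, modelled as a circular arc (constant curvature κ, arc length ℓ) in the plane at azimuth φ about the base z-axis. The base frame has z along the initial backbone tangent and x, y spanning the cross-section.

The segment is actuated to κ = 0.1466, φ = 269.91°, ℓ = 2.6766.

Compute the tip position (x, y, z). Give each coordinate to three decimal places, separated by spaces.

-0.001 -0.518 2.608

θ = κ·ℓ = 0.1466 × 2.6766 = 0.39239 rad
ρ = (1 − cos θ)/κ = (1 − 0.92400)/0.1466 = 0.51843
z = sin θ / κ = 0.38240/0.1466 = 2.60844
x = ρ cos φ = 0.51843 × cos(269.91°) = -0.00081
y = ρ sin φ = 0.51843 × sin(269.91°) = -0.51843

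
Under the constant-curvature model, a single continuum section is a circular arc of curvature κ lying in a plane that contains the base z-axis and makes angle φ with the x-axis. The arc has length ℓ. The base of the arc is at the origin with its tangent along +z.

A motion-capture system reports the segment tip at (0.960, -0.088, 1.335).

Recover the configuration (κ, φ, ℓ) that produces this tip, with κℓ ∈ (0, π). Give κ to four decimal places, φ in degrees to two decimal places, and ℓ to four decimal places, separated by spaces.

0.7110 354.76 1.7591

ρ = √(x²+y²) = √(0.960² + -0.088²) = 0.96402
φ = atan2(y, x) mod 360° = atan2(-0.088, 0.960) = 354.7625°
|p|² = ρ² + z² = 0.96402² + 1.335² = 2.71157
κ = 2ρ / |p|² = 2×0.96402 / 2.71157 = 0.71105
θ = 2·atan2(ρ, z) = 2·atan2(0.96402, 1.335) = 1.25083 rad
ℓ = θ/κ = 1.25083/0.71105 = 1.75914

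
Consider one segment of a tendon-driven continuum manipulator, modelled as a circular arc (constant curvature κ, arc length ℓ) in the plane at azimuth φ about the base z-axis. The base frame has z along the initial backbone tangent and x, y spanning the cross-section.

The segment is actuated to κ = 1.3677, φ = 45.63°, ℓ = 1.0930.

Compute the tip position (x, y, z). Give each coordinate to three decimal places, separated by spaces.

0.473 0.483 0.729

θ = κ·ℓ = 1.3677 × 1.0930 = 1.49490 rad
ρ = (1 − cos θ)/κ = (1 − 0.07583)/1.3677 = 0.67571
z = sin θ / κ = 0.99712/1.3677 = 0.72905
x = ρ cos φ = 0.67571 × cos(45.63°) = 0.47252
y = ρ sin φ = 0.67571 × sin(45.63°) = 0.48303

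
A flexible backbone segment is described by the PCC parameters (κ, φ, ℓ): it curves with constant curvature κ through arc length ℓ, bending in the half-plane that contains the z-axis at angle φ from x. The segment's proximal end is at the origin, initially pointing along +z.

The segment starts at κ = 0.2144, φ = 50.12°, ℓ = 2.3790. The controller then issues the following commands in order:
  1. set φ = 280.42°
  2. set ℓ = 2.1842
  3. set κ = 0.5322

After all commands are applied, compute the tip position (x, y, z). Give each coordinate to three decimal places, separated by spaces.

initial: κ=0.2144, φ=50.12°, ℓ=2.3790
cmd 1: set φ=280.42° → (κ,φ,ℓ)=(0.2144,280.42°,2.3790) → tip=(0.1074,-0.5839,2.2772)
cmd 2: set ℓ=2.1842 → (κ,φ,ℓ)=(0.2144,280.42°,2.1842) → tip=(0.0908,-0.4939,2.1052)
cmd 3: set κ=0.5322 → (κ,φ,ℓ)=(0.5322,280.42°,2.1842) → tip=(0.2049,-1.1141,1.7245)

0.205 -1.114 1.724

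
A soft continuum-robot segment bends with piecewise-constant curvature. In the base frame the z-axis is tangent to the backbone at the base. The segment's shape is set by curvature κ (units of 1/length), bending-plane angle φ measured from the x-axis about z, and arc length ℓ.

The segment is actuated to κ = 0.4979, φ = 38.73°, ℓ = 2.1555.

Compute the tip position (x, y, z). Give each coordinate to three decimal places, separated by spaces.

0.819 0.657 1.765

θ = κ·ℓ = 0.4979 × 2.1555 = 1.07322 rad
ρ = (1 − cos θ)/κ = (1 − 0.47729)/0.4979 = 1.04982
z = sin θ / κ = 0.87874/0.4979 = 1.76490
x = ρ cos φ = 1.04982 × cos(38.73°) = 0.81897
y = ρ sin φ = 1.04982 × sin(38.73°) = 0.65682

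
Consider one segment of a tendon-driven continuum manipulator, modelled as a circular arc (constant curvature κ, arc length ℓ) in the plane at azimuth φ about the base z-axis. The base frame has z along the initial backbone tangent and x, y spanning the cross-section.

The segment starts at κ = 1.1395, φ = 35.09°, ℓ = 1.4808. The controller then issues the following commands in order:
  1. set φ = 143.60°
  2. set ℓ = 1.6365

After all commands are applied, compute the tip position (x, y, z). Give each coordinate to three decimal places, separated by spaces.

-0.911 0.672 0.840

initial: κ=1.1395, φ=35.09°, ℓ=1.4808
cmd 1: set φ=143.60° → (κ,φ,ℓ)=(1.1395,143.60°,1.4808) → tip=(-0.7885,0.5813,0.8716)
cmd 2: set ℓ=1.6365 → (κ,φ,ℓ)=(1.1395,143.60°,1.6365) → tip=(-0.9110,0.6717,0.8399)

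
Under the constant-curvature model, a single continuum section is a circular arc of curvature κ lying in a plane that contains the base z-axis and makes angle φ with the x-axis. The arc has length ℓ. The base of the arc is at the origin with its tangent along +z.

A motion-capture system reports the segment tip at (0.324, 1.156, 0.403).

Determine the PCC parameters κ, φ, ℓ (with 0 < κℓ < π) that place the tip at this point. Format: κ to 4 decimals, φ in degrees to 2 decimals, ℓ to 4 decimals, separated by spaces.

1.4972 74.34 1.6657

ρ = √(x²+y²) = √(0.324² + 1.156²) = 1.20055
φ = atan2(y, x) mod 360° = atan2(1.156, 0.324) = 74.3430°
|p|² = ρ² + z² = 1.20055² + 0.403² = 1.60372
κ = 2ρ / |p|² = 2×1.20055 / 1.60372 = 1.49720
θ = 2·atan2(ρ, z) = 2·atan2(1.20055, 0.403) = 2.49387 rad
ℓ = θ/κ = 2.49387/1.49720 = 1.66569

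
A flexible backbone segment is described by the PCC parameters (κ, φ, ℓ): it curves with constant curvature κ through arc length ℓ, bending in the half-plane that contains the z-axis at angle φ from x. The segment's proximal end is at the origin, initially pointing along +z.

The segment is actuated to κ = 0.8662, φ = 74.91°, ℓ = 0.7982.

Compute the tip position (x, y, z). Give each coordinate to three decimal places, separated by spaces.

θ = κ·ℓ = 0.8662 × 0.7982 = 0.69140 rad
ρ = (1 − cos θ)/κ = (1 − 0.77035)/0.8662 = 0.26512
z = sin θ / κ = 0.63762/0.8662 = 0.73611
x = ρ cos φ = 0.26512 × cos(74.91°) = 0.06902
y = ρ sin φ = 0.26512 × sin(74.91°) = 0.25598

0.069 0.256 0.736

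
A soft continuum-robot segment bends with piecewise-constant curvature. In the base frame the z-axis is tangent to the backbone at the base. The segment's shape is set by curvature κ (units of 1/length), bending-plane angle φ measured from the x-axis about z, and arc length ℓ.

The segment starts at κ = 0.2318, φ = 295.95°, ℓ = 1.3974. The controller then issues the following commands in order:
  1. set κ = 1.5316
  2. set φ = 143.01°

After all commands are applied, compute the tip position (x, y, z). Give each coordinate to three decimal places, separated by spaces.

initial: κ=0.2318, φ=295.95°, ℓ=1.3974
cmd 1: set κ=1.5316 → (κ,φ,ℓ)=(1.5316,295.95°,1.3974) → tip=(0.4398,-0.9036,0.5499)
cmd 2: set φ=143.01° → (κ,φ,ℓ)=(1.5316,143.01°,1.3974) → tip=(-0.8027,0.6047,0.5499)

-0.803 0.605 0.550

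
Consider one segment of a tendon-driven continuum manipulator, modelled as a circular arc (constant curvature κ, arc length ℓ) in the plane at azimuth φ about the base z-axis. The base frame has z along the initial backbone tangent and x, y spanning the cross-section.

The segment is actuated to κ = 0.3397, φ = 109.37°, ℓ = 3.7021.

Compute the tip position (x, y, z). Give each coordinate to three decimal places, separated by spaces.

θ = κ·ℓ = 0.3397 × 3.7021 = 1.25760 rad
ρ = (1 − cos θ)/κ = (1 − 0.30810)/0.3397 = 2.03680
z = sin θ / κ = 0.95135/0.3397 = 2.80057
x = ρ cos φ = 2.03680 × cos(109.37°) = -0.67554
y = ρ sin φ = 2.03680 × sin(109.37°) = 1.92151

-0.676 1.922 2.801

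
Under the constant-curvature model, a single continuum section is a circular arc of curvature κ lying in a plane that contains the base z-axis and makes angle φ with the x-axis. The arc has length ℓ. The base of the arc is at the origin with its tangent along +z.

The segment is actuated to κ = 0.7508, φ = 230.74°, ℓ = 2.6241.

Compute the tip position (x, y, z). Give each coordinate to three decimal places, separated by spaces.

θ = κ·ℓ = 0.7508 × 2.6241 = 1.97017 rad
ρ = (1 − cos θ)/κ = (1 − -0.38885)/0.7508 = 1.84982
z = sin θ / κ = 0.92130/0.7508 = 1.22710
x = ρ cos φ = 1.84982 × cos(230.74°) = -1.17064
y = ρ sin φ = 1.84982 × sin(230.74°) = -1.43228

-1.171 -1.432 1.227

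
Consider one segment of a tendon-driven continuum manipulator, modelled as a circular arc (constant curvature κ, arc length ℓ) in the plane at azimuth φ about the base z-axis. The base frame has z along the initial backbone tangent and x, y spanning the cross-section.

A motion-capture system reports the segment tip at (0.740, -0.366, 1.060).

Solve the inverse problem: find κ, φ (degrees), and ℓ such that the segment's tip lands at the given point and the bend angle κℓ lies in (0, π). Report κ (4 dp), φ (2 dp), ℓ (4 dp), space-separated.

0.9147 333.68 1.4469

ρ = √(x²+y²) = √(0.740² + -0.366²) = 0.82556
φ = atan2(y, x) mod 360° = atan2(-0.366, 0.740) = 333.6832°
|p|² = ρ² + z² = 0.82556² + 1.060² = 1.80516
κ = 2ρ / |p|² = 2×0.82556 / 1.80516 = 0.91467
θ = 2·atan2(ρ, z) = 2·atan2(0.82556, 1.060) = 1.32340 rad
ℓ = θ/κ = 1.32340/0.91467 = 1.44686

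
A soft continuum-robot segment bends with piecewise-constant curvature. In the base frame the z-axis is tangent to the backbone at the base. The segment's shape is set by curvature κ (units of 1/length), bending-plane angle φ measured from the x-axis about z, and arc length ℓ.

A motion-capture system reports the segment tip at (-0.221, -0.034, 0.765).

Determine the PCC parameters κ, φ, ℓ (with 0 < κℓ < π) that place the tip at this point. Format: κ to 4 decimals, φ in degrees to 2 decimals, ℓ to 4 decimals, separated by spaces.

0.7040 188.75 0.8079

ρ = √(x²+y²) = √(-0.221² + -0.034²) = 0.22360
φ = atan2(y, x) mod 360° = atan2(-0.034, -0.221) = 188.7462°
|p|² = ρ² + z² = 0.22360² + 0.765² = 0.63522
κ = 2ρ / |p|² = 2×0.22360 / 0.63522 = 0.70401
θ = 2·atan2(ρ, z) = 2·atan2(0.22360, 0.765) = 0.56873 rad
ℓ = θ/κ = 0.56873/0.70401 = 0.80785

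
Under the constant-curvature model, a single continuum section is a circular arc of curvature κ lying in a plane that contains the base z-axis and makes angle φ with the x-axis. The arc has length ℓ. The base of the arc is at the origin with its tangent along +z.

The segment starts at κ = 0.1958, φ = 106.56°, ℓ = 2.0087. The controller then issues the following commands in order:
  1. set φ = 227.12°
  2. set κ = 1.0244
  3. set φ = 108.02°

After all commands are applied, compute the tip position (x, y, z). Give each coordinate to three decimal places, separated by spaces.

initial: κ=0.1958, φ=106.56°, ℓ=2.0087
cmd 1: set φ=227.12° → (κ,φ,ℓ)=(0.1958,227.12°,2.0087) → tip=(-0.2653,-0.2857,1.9573)
cmd 2: set κ=1.0244 → (κ,φ,ℓ)=(1.0244,227.12°,2.0087) → tip=(-0.9751,-1.0500,0.8627)
cmd 3: set φ=108.02° → (κ,φ,ℓ)=(1.0244,108.02°,2.0087) → tip=(-0.4433,1.3627,0.8627)

-0.443 1.363 0.863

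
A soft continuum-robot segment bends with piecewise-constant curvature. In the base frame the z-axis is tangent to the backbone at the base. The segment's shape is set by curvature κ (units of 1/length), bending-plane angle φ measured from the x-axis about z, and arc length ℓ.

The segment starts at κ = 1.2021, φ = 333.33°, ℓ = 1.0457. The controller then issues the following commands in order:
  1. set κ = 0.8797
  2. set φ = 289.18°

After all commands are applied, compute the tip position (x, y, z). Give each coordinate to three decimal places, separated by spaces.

initial: κ=1.2021, φ=333.33°, ℓ=1.0457
cmd 1: set κ=0.8797 → (κ,φ,ℓ)=(0.8797,333.33°,1.0457) → tip=(0.4003,-0.2011,0.9043)
cmd 2: set φ=289.18° → (κ,φ,ℓ)=(0.8797,289.18°,1.0457) → tip=(0.1472,-0.4231,0.9043)

0.147 -0.423 0.904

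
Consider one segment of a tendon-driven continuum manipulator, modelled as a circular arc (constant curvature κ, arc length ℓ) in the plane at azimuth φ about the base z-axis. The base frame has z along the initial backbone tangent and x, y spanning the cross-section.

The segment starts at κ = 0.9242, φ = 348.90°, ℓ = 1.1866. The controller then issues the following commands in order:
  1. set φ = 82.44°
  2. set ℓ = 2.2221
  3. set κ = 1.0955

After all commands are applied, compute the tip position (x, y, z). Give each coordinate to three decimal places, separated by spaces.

0.211 1.593 0.593

initial: κ=0.9242, φ=348.90°, ℓ=1.1866
cmd 1: set φ=82.44° → (κ,φ,ℓ)=(0.9242,82.44°,1.1866) → tip=(0.0774,0.5829,0.9627)
cmd 2: set ℓ=2.2221 → (κ,φ,ℓ)=(0.9242,82.44°,2.2221) → tip=(0.2085,1.5706,0.9583)
cmd 3: set κ=1.0955 → (κ,φ,ℓ)=(1.0955,82.44°,2.2221) → tip=(0.2114,1.5927,0.5931)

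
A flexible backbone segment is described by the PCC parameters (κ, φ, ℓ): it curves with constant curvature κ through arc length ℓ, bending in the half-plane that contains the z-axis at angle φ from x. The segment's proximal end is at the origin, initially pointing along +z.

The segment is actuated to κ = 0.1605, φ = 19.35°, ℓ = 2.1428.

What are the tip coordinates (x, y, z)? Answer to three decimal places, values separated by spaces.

θ = κ·ℓ = 0.1605 × 2.1428 = 0.34392 rad
ρ = (1 − cos θ)/κ = (1 − 0.94144)/0.1605 = 0.36486
z = sin θ / κ = 0.33718/0.1605 = 2.10081
x = ρ cos φ = 0.36486 × cos(19.35°) = 0.34425
y = ρ sin φ = 0.36486 × sin(19.35°) = 0.12089

0.344 0.121 2.101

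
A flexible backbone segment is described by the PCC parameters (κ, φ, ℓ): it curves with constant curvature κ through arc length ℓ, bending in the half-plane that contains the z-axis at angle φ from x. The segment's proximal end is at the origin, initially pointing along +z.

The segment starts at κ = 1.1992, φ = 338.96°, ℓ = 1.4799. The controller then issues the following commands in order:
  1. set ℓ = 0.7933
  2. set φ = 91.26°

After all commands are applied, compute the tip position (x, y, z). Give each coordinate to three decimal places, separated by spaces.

initial: κ=1.1992, φ=338.96°, ℓ=1.4799
cmd 1: set ℓ=0.7933 → (κ,φ,ℓ)=(1.1992,338.96°,0.7933) → tip=(0.3264,-0.1256,0.6789)
cmd 2: set φ=91.26° → (κ,φ,ℓ)=(1.1992,91.26°,0.7933) → tip=(-0.0077,0.3496,0.6789)

-0.008 0.350 0.679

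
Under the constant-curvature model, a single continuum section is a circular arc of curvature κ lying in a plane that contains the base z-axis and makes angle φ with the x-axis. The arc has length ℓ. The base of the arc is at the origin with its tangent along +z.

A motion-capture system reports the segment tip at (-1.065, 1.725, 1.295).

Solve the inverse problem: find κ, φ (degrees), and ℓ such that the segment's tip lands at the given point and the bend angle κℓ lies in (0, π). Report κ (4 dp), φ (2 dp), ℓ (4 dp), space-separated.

0.7006 121.69 2.8612

ρ = √(x²+y²) = √(-1.065² + 1.725²) = 2.02728
φ = atan2(y, x) mod 360° = atan2(1.725, -1.065) = 121.6908°
|p|² = ρ² + z² = 2.02728² + 1.295² = 5.78688
κ = 2ρ / |p|² = 2×2.02728 / 5.78688 = 0.70065
θ = 2·atan2(ρ, z) = 2·atan2(2.02728, 1.295) = 2.00469 rad
ℓ = θ/κ = 2.00469/0.70065 = 2.86120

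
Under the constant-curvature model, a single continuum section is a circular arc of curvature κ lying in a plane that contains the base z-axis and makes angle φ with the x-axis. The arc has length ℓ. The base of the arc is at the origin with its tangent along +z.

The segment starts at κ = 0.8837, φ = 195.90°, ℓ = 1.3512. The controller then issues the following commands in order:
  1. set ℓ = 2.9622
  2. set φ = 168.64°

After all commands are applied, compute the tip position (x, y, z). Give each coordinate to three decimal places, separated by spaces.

initial: κ=0.8837, φ=195.90°, ℓ=1.3512
cmd 1: set ℓ=2.9622 → (κ,φ,ℓ)=(0.8837,195.90°,2.9622) → tip=(-2.0307,-0.5784,0.5661)
cmd 2: set φ=168.64° → (κ,φ,ℓ)=(0.8837,168.64°,2.9622) → tip=(-2.0701,0.4159,0.5661)

-2.070 0.416 0.566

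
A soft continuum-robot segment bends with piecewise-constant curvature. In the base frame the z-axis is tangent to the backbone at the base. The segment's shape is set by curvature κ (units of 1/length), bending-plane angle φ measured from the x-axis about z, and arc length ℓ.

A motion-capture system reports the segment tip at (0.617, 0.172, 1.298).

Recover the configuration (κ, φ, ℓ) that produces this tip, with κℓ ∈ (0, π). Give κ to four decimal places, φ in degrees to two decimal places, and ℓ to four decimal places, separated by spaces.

ρ = √(x²+y²) = √(0.617² + 0.172²) = 0.64053
φ = atan2(y, x) mod 360° = atan2(0.172, 0.617) = 15.5768°
|p|² = ρ² + z² = 0.64053² + 1.298² = 2.09508
κ = 2ρ / |p|² = 2×0.64053 / 2.09508 = 0.61146
θ = 2·atan2(ρ, z) = 2·atan2(0.64053, 1.298) = 0.91682 rad
ℓ = θ/κ = 0.91682/0.61146 = 1.49940

0.6115 15.58 1.4994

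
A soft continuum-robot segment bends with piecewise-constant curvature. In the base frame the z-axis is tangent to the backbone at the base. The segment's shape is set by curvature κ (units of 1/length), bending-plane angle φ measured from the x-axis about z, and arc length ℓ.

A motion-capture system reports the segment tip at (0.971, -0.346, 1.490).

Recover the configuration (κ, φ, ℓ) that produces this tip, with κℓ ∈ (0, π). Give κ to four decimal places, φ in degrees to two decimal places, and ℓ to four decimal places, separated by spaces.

0.6280 340.39 1.9273

ρ = √(x²+y²) = √(0.971² + -0.346²) = 1.03080
φ = atan2(y, x) mod 360° = atan2(-0.346, 0.971) = 340.3873°
|p|² = ρ² + z² = 1.03080² + 1.490² = 3.28266
κ = 2ρ / |p|² = 2×1.03080 / 3.28266 = 0.62803
θ = 2·atan2(ρ, z) = 2·atan2(1.03080, 1.490) = 1.21042 rad
ℓ = θ/κ = 1.21042/0.62803 = 1.92733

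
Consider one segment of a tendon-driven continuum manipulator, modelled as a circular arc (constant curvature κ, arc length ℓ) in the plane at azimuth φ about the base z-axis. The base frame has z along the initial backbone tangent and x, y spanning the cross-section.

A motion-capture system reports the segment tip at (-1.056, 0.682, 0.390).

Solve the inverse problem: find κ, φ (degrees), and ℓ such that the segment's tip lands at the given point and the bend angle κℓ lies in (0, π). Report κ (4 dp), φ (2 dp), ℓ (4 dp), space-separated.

1.4513 147.14 1.7501

ρ = √(x²+y²) = √(-1.056² + 0.682²) = 1.25708
φ = atan2(y, x) mod 360° = atan2(0.682, -1.056) = 147.1443°
|p|² = ρ² + z² = 1.25708² + 0.390² = 1.73236
κ = 2ρ / |p|² = 2×1.25708 / 1.73236 = 1.45130
θ = 2·atan2(ρ, z) = 2·atan2(1.25708, 0.390) = 2.53994 rad
ℓ = θ/κ = 2.53994/1.45130 = 1.75012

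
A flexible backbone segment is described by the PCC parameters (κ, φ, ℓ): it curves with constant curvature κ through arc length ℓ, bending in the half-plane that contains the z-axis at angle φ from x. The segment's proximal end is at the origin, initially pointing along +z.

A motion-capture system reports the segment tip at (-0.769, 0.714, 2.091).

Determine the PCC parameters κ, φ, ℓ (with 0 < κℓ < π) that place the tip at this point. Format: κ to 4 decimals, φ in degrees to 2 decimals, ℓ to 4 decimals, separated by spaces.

ρ = √(x²+y²) = √(-0.769² + 0.714²) = 1.04936
φ = atan2(y, x) mod 360° = atan2(0.714, -0.769) = 137.1240°
|p|² = ρ² + z² = 1.04936² + 2.091² = 5.47344
κ = 2ρ / |p|² = 2×1.04936 / 5.47344 = 0.38344
θ = 2·atan2(ρ, z) = 2·atan2(1.04936, 2.091) = 0.93025 rad
ℓ = θ/κ = 0.93025/0.38344 = 2.42607

0.3834 137.12 2.4261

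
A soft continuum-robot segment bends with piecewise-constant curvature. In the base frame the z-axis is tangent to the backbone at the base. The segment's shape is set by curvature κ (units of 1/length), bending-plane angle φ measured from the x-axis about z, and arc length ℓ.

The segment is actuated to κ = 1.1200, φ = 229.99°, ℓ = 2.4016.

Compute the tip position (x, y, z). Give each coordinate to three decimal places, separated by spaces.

-1.090 -1.299 0.390

θ = κ·ℓ = 1.1200 × 2.4016 = 2.68979 rad
ρ = (1 − cos θ)/κ = (1 − -0.89966)/1.1200 = 1.69613
z = sin θ / κ = 0.43659/1.1200 = 0.38981
x = ρ cos φ = 1.69613 × cos(229.99°) = -1.09048
y = ρ sin φ = 1.69613 × sin(229.99°) = -1.29912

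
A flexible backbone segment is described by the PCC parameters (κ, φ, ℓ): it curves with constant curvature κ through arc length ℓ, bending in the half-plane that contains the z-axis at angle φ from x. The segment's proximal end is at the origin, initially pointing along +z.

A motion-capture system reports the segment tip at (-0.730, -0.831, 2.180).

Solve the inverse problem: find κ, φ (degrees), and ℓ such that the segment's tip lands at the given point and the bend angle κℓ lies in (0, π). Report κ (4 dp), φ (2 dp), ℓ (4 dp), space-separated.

ρ = √(x²+y²) = √(-0.730² + -0.831²) = 1.10610
φ = atan2(y, x) mod 360° = atan2(-0.831, -0.730) = 228.7020°
|p|² = ρ² + z² = 1.10610² + 2.180² = 5.97586
κ = 2ρ / |p|² = 2×1.10610 / 5.97586 = 0.37019
θ = 2·atan2(ρ, z) = 2·atan2(1.10610, 2.180) = 0.93908 rad
ℓ = θ/κ = 0.93908/0.37019 = 2.53675

0.3702 228.70 2.5367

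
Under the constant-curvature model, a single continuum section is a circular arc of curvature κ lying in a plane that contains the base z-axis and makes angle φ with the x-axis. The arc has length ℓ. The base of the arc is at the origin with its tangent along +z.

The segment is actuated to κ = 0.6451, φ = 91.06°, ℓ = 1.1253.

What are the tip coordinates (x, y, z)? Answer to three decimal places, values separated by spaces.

θ = κ·ℓ = 0.6451 × 1.1253 = 0.72593 rad
ρ = (1 − cos θ)/κ = (1 − 0.74788)/0.6451 = 0.39082
z = sin θ / κ = 0.66383/0.6451 = 1.02904
x = ρ cos φ = 0.39082 × cos(91.06°) = -0.00723
y = ρ sin φ = 0.39082 × sin(91.06°) = 0.39075

-0.007 0.391 1.029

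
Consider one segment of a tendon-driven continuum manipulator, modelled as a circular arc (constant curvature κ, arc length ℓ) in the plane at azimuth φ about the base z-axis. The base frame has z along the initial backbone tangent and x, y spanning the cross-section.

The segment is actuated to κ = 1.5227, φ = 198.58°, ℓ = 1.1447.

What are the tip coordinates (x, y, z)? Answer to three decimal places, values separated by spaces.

-0.729 -0.245 0.647

θ = κ·ℓ = 1.5227 × 1.1447 = 1.74303 rad
ρ = (1 − cos θ)/κ = (1 − -0.17139)/1.5227 = 0.76928
z = sin θ / κ = 0.98520/1.5227 = 0.64701
x = ρ cos φ = 0.76928 × cos(198.58°) = -0.72919
y = ρ sin φ = 0.76928 × sin(198.58°) = -0.24512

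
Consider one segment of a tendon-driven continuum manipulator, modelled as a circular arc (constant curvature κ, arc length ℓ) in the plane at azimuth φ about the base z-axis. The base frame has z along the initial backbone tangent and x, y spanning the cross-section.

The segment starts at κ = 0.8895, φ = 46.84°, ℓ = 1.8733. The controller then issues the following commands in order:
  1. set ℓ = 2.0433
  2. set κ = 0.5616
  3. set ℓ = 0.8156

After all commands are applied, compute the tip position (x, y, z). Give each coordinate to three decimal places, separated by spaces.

initial: κ=0.8895, φ=46.84°, ℓ=1.8733
cmd 1: set ℓ=2.0433 → (κ,φ,ℓ)=(0.8895,46.84°,2.0433) → tip=(0.9568,1.0203,1.0902)
cmd 2: set κ=0.5616 → (κ,φ,ℓ)=(0.5616,46.84°,2.0433) → tip=(0.7177,0.7654,1.6235)
cmd 3: set ℓ=0.8156 → (κ,φ,ℓ)=(0.5616,46.84°,0.8156) → tip=(0.1256,0.1339,0.7874)

0.126 0.134 0.787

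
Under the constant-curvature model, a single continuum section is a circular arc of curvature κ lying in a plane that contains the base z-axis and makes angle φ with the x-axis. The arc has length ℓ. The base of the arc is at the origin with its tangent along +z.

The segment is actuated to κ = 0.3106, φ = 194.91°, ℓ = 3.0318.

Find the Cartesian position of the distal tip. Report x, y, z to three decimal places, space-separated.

-1.280 -0.341 2.603

θ = κ·ℓ = 0.3106 × 3.0318 = 0.94168 rad
ρ = (1 − cos θ)/κ = (1 − 0.58843)/0.3106 = 1.32507
z = sin θ / κ = 0.80855/0.3106 = 2.60317
x = ρ cos φ = 1.32507 × cos(194.91°) = -1.28046
y = ρ sin φ = 1.32507 × sin(194.91°) = -0.34094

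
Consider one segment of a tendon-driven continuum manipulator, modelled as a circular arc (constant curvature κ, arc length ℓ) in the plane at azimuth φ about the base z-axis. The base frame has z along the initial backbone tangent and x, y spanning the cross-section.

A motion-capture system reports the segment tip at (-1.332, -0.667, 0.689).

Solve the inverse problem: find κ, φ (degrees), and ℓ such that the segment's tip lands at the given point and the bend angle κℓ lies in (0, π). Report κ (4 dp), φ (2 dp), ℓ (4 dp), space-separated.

ρ = √(x²+y²) = √(-1.332² + -0.667²) = 1.48967
φ = atan2(y, x) mod 360° = atan2(-0.667, -1.332) = 206.5995°
|p|² = ρ² + z² = 1.48967² + 0.689² = 2.69383
κ = 2ρ / |p|² = 2×1.48967 / 2.69383 = 1.10598
θ = 2·atan2(ρ, z) = 2·atan2(1.48967, 0.689) = 2.27516 rad
ℓ = θ/κ = 2.27516/1.10598 = 2.05714

1.1060 206.60 2.0571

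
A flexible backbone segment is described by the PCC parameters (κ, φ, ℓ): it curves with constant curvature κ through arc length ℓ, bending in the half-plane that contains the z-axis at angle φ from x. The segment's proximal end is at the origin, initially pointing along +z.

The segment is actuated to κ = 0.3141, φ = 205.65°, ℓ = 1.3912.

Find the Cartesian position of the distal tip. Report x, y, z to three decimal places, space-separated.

θ = κ·ℓ = 0.3141 × 1.3912 = 0.43698 rad
ρ = (1 − cos θ)/κ = (1 − 0.90604)/0.3141 = 0.29915
z = sin θ / κ = 0.42320/0.3141 = 1.34735
x = ρ cos φ = 0.29915 × cos(205.65°) = -0.26967
y = ρ sin φ = 0.29915 × sin(205.65°) = -0.12950

-0.270 -0.129 1.347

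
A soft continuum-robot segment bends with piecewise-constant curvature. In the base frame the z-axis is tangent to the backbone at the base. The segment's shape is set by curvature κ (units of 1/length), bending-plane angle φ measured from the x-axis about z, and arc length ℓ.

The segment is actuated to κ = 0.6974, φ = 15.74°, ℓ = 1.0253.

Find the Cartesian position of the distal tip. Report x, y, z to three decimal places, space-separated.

0.338 0.095 0.940

θ = κ·ℓ = 0.6974 × 1.0253 = 0.71504 rad
ρ = (1 − cos θ)/κ = (1 − 0.75506)/0.6974 = 0.35121
z = sin θ / κ = 0.65565/0.6974 = 0.94014
x = ρ cos φ = 0.35121 × cos(15.74°) = 0.33804
y = ρ sin φ = 0.35121 × sin(15.74°) = 0.09527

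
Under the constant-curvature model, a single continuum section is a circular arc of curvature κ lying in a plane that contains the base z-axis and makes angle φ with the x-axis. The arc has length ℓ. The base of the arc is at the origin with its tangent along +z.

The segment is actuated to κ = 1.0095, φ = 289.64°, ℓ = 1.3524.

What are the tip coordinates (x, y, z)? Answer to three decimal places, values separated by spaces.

0.265 -0.743 0.970

θ = κ·ℓ = 1.0095 × 1.3524 = 1.36525 rad
ρ = (1 − cos θ)/κ = (1 − 0.20410)/1.0095 = 0.78841
z = sin θ / κ = 0.97895/1.0095 = 0.96974
x = ρ cos φ = 0.78841 × cos(289.64°) = 0.26499
y = ρ sin φ = 0.78841 × sin(289.64°) = -0.74254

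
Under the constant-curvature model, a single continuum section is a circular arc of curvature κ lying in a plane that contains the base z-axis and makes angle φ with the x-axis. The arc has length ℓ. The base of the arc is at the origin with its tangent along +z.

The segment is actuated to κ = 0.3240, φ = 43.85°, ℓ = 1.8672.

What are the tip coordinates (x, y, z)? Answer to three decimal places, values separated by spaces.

0.395 0.379 1.755

θ = κ·ℓ = 0.3240 × 1.8672 = 0.60497 rad
ρ = (1 − cos θ)/κ = (1 − 0.82252)/0.3240 = 0.54779
z = sin θ / κ = 0.56874/0.3240 = 1.75537
x = ρ cos φ = 0.54779 × cos(43.85°) = 0.39504
y = ρ sin φ = 0.54779 × sin(43.85°) = 0.37949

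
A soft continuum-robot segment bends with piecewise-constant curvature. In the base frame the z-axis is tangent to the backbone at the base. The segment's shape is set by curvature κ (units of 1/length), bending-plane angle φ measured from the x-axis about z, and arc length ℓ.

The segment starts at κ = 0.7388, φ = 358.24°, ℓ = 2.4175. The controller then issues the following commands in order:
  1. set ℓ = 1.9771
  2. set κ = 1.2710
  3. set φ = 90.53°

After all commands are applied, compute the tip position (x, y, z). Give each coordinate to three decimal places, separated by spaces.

-0.013 1.423 0.463

initial: κ=0.7388, φ=358.24°, ℓ=2.4175
cmd 1: set ℓ=1.9771 → (κ,φ,ℓ)=(0.7388,358.24°,1.9771) → tip=(1.2042,-0.0370,1.3453)
cmd 2: set κ=1.2710 → (κ,φ,ℓ)=(1.2710,358.24°,1.9771) → tip=(1.4225,-0.0437,0.4627)
cmd 3: set φ=90.53° → (κ,φ,ℓ)=(1.2710,90.53°,1.9771) → tip=(-0.0132,1.4231,0.4627)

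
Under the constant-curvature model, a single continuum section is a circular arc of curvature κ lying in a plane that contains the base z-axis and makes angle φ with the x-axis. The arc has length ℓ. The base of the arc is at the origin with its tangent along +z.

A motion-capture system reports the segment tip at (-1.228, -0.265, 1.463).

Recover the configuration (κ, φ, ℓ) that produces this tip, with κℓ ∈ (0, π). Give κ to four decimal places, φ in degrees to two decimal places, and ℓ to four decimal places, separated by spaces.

0.6757 192.18 2.1002

ρ = √(x²+y²) = √(-1.228² + -0.265²) = 1.25627
φ = atan2(y, x) mod 360° = atan2(-0.265, -1.228) = 192.1776°
|p|² = ρ² + z² = 1.25627² + 1.463² = 3.71858
κ = 2ρ / |p|² = 2×1.25627 / 3.71858 = 0.67567
θ = 2·atan2(ρ, z) = 2·atan2(1.25627, 1.463) = 1.41904 rad
ℓ = θ/κ = 1.41904/0.67567 = 2.10019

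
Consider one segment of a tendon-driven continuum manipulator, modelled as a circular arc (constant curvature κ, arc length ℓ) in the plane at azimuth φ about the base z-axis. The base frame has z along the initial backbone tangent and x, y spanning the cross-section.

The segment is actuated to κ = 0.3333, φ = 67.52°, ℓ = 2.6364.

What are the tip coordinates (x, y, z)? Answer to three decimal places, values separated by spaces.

0.415 1.003 2.310

θ = κ·ℓ = 0.3333 × 2.6364 = 0.87871 rad
ρ = (1 − cos θ)/κ = (1 − 0.63814)/0.3333 = 1.08568
z = sin θ / κ = 0.76992/0.3333 = 2.30998
x = ρ cos φ = 1.08568 × cos(67.52°) = 0.41512
y = ρ sin φ = 1.08568 × sin(67.52°) = 1.00318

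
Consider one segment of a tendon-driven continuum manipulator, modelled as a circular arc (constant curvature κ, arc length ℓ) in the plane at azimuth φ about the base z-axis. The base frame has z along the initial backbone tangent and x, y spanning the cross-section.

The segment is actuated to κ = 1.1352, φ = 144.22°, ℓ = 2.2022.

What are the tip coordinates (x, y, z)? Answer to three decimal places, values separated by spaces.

θ = κ·ℓ = 1.1352 × 2.2022 = 2.49994 rad
ρ = (1 − cos θ)/κ = (1 − -0.80111)/1.1352 = 1.58660
z = sin θ / κ = 0.59852/1.1352 = 0.52724
x = ρ cos φ = 1.58660 × cos(144.22°) = -1.28716
y = ρ sin φ = 1.58660 × sin(144.22°) = 0.92764

-1.287 0.928 0.527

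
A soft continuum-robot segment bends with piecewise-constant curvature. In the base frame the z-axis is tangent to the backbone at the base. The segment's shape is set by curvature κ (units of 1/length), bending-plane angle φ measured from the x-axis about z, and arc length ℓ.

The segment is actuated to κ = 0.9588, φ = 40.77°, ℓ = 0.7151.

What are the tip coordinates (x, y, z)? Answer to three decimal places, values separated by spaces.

θ = κ·ℓ = 0.9588 × 0.7151 = 0.68564 rad
ρ = (1 − cos θ)/κ = (1 − 0.77402)/0.9588 = 0.23570
z = sin θ / κ = 0.63317/0.9588 = 0.66037
x = ρ cos φ = 0.23570 × cos(40.77°) = 0.17850
y = ρ sin φ = 0.23570 × sin(40.77°) = 0.15391

0.179 0.154 0.660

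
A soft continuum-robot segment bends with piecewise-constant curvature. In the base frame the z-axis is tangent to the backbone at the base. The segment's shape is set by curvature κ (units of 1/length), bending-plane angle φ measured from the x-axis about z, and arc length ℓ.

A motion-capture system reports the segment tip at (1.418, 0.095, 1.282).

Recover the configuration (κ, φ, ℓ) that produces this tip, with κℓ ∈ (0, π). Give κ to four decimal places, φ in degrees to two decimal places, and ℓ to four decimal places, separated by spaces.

ρ = √(x²+y²) = √(1.418² + 0.095²) = 1.42118
φ = atan2(y, x) mod 360° = atan2(0.095, 1.418) = 3.8328°
|p|² = ρ² + z² = 1.42118² + 1.282² = 3.66327
κ = 2ρ / |p|² = 2×1.42118 / 3.66327 = 0.77591
θ = 2·atan2(ρ, z) = 2·atan2(1.42118, 1.282) = 1.67368 rad
ℓ = θ/κ = 1.67368/0.77591 = 2.15706

0.7759 3.83 2.1571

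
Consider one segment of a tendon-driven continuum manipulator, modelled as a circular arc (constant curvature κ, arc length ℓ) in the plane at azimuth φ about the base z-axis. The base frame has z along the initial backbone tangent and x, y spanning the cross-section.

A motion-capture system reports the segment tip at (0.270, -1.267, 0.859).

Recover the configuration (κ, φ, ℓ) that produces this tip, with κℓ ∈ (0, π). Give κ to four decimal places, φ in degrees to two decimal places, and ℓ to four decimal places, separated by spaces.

1.0724 282.03 1.8376

ρ = √(x²+y²) = √(0.270² + -1.267²) = 1.29545
φ = atan2(y, x) mod 360° = atan2(-1.267, 0.270) = 282.0299°
|p|² = ρ² + z² = 1.29545² + 0.859² = 2.41607
κ = 2ρ / |p|² = 2×1.29545 / 2.41607 = 1.07236
θ = 2·atan2(ρ, z) = 2·atan2(1.29545, 0.859) = 1.97055 rad
ℓ = θ/κ = 1.97055/1.07236 = 1.83758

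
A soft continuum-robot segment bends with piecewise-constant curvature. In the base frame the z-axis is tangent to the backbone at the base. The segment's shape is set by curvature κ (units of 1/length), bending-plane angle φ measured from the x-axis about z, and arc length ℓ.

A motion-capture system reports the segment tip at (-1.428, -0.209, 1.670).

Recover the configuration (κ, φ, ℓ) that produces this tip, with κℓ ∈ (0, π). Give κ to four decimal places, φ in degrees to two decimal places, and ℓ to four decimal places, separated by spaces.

0.5925 188.33 2.4057

ρ = √(x²+y²) = √(-1.428² + -0.209²) = 1.44321
φ = atan2(y, x) mod 360° = atan2(-0.209, -1.428) = 188.3266°
|p|² = ρ² + z² = 1.44321² + 1.670² = 4.87176
κ = 2ρ / |p|² = 2×1.44321 / 4.87176 = 0.59248
θ = 2·atan2(ρ, z) = 2·atan2(1.44321, 1.670) = 1.42536 rad
ℓ = θ/κ = 1.42536/0.59248 = 2.40575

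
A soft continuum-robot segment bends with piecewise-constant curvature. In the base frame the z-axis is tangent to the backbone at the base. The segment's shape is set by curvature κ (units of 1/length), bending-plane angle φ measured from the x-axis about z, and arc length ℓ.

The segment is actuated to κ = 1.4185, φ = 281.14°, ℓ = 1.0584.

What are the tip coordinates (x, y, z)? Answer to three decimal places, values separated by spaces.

0.127 -0.644 0.703

θ = κ·ℓ = 1.4185 × 1.0584 = 1.50134 rad
ρ = (1 − cos θ)/κ = (1 − 0.06940)/1.4185 = 0.65605
z = sin θ / κ = 0.99759/1.4185 = 0.70327
x = ρ cos φ = 0.65605 × cos(281.14°) = 0.12675
y = ρ sin φ = 0.65605 × sin(281.14°) = -0.64368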